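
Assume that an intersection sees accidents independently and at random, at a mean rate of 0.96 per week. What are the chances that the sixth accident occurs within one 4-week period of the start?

Over the interval, μ = 0.96 × 4 = 3.84 (a 4-week period = 4 weeks).
The sixth arrival falls in the interval iff at least 6 events occur there: P(S_6 ≤ t) = P(N ≥ 6) = 1 − P(N ≤ 5) ≈ 0.1904.

0.1904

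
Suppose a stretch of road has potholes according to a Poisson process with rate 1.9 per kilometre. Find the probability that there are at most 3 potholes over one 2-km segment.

0.4735

Over the interval, μ = 1.9 × 2 = 3.8 (a 2-km segment = 2 kilometres).
P(N ≤ 3) = Σ_{j=0}^{3} e^(−μ) μ^j/j! ≈ 0.4735.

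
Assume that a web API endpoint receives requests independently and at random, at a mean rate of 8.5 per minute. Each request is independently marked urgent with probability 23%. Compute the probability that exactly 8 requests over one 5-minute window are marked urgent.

0.1175

Thinning: the requests that are marked urgent themselves form a Poisson process with rate 0.23 × 8.5 = 1.955 per minute.
Over the interval, μ = 1.955 × 5 = 9.775 (a 5-minute window = 5 minutes).
P(N = 8) = e^(−9.775) · 9.775^8/8! ≈ 0.1175.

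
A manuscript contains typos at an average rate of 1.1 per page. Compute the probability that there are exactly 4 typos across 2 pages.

0.1082

Over the interval, μ = 1.1 × 2 = 2.2 (2 pages).
P(N = 4) = e^(−μ) μ^4/4! = e^(−2.2) · 2.2^4/24 ≈ 0.1082.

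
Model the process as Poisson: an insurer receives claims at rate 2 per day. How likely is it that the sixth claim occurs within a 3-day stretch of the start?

Over the interval, μ = 2 × 3 = 6 (a 3-day stretch = 3 days).
The sixth arrival falls in the interval iff at least 6 events occur there: P(S_6 ≤ t) = P(N ≥ 6) = 1 − P(N ≤ 5) ≈ 0.5543.

0.5543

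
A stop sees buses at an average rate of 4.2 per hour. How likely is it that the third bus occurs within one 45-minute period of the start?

Over the interval, μ = 4.2 × 0.75 = 3.15 (a 45-minute period = 0.75 hours).
The third arrival falls in the interval iff at least 3 events occur there: P(S_3 ≤ t) = P(N ≥ 3) = 1 − P(N ≤ 2) ≈ 0.6096.

0.6096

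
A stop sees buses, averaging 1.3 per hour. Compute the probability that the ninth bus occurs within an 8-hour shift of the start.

Over the interval, μ = 1.3 × 8 = 10.4 (an 8-hour shift = 8 hours).
The ninth arrival falls in the interval iff at least 9 events occur there: P(S_9 ≤ t) = P(N ≥ 9) = 1 − P(N ≤ 8) ≈ 0.7104.

0.7104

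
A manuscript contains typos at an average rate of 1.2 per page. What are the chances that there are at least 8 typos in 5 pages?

Over the interval, μ = 1.2 × 5 = 6 (5 pages).
P(N ≥ 8) = 1 − P(N ≤ 7) = 1 − Σ_{j=0}^{7} e^(−μ) μ^j/j! ≈ 0.2560.

0.2560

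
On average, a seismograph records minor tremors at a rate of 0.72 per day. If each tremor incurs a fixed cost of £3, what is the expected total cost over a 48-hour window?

E[N] = 0.72 × 2 = 1.44 (a 48-hour window = 2 days); E[cost] = 1.44 × £3 = £4.32.

£4.32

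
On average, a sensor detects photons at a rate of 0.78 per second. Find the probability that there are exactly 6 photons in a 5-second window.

0.0989

Over the interval, μ = 0.78 × 5 = 3.9 (a 5-second window = 5 seconds).
P(N = 6) = e^(−μ) μ^6/6! = e^(−3.9) · 3.9^6/720 ≈ 0.0989.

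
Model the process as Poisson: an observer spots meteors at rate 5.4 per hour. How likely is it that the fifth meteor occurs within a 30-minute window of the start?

0.1371

Over the interval, μ = 5.4 × 0.5 = 2.7 (a 30-minute window = 0.5 hours).
The fifth arrival falls in the interval iff at least 5 events occur there: P(S_5 ≤ t) = P(N ≥ 5) = 1 − P(N ≤ 4) ≈ 0.1371.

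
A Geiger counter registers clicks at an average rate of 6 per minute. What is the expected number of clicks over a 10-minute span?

60

E[N] = λt = 6 × 10 = 60 (a 10-minute span = 10 minutes).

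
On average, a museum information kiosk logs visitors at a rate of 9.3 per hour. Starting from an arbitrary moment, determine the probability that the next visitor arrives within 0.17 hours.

0.7942

Inter-arrival times are exponential with rate λ = 9.3 per hour.
P(T ≤ 0.17) = 1 − e^(−λt) = 1 − e^(−9.3 × 0.17) = 1 − e^(−1.581) ≈ 0.7942.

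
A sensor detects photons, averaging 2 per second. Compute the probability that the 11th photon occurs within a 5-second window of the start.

0.4170

Over the interval, μ = 2 × 5 = 10 (a 5-second window = 5 seconds).
The 11th arrival falls in the interval iff at least 11 events occur there: P(S_11 ≤ t) = P(N ≥ 11) = 1 − P(N ≤ 10) ≈ 0.4170.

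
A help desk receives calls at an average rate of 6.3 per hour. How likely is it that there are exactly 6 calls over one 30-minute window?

0.0581

Over the interval, μ = 6.3 × 0.5 = 3.15 (a 30-minute window = 0.5 hours).
P(N = 6) = e^(−μ) μ^6/6! = e^(−3.15) · 3.15^6/720 ≈ 0.0581.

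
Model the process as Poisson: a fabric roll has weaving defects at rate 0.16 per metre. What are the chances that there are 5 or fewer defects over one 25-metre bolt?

Over the interval, μ = 0.16 × 25 = 4 (a 25-metre bolt = 25 metres).
P(N ≤ 5) = Σ_{j=0}^{5} e^(−μ) μ^j/j! ≈ 0.7851.

0.7851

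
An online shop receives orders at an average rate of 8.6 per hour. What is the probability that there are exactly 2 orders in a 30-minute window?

Over the interval, μ = 8.6 × 0.5 = 4.3 (a 30-minute window = 0.5 hours).
P(N = 2) = e^(−μ) μ^2/2! = e^(−4.3) · 4.3^2/2 ≈ 0.1254.

0.1254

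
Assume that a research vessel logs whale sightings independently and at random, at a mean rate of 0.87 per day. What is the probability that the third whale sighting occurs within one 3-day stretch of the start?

0.4841

Over the interval, μ = 0.87 × 3 = 2.61 (a 3-day stretch = 3 days).
The third arrival falls in the interval iff at least 3 events occur there: P(S_3 ≤ t) = P(N ≥ 3) = 1 − P(N ≤ 2) ≈ 0.4841.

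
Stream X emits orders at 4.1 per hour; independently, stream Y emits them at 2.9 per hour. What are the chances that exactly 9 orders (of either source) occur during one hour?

0.1014

Independent Poisson processes superpose: combined rate λ = 4.1 + 2.9 = 7 per hour.
So μ = 7.
P(N = 9) = e^(−7) · 7^9/9! ≈ 0.1014.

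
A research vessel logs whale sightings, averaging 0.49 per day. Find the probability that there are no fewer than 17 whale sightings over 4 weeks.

0.2203

Over the interval, μ = 0.49 × 28 = 13.72 (4 weeks = 28 days).
P(N ≥ 17) = 1 − P(N ≤ 16) = 1 − Σ_{j=0}^{16} e^(−μ) μ^j/j! ≈ 0.2203.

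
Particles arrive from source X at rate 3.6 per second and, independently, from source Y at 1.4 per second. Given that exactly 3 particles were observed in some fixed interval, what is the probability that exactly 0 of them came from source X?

Given the total, each event is independently from source X with probability p = λ_X/(λ_X+λ_Y) = 3.6/5 = 0.7200.
So K ~ Binomial(3, 3.6/5): P(K = 0) = C(3,0) · (3.6/5)^0 · (1.4/5)^3 ≈ 0.0220.

0.0220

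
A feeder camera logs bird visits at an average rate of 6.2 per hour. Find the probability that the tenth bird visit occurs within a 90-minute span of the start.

Over the interval, μ = 6.2 × 1.5 = 9.3 (a 90-minute span = 1.5 hours).
The tenth arrival falls in the interval iff at least 10 events occur there: P(S_10 ≤ t) = P(N ≥ 10) = 1 − P(N ≤ 9) ≈ 0.4521.

0.4521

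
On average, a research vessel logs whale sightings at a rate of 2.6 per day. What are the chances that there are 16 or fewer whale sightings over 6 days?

Over the interval, μ = 2.6 × 6 = 15.6 (6 days).
P(N ≤ 16) = Σ_{j=0}^{16} e^(−μ) μ^j/j! ≈ 0.6056.

0.6056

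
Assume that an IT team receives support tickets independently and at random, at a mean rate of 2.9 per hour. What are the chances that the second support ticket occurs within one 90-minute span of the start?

0.9309

Over the interval, μ = 2.9 × 1.5 = 4.35 (a 90-minute span = 1.5 hours).
The second arrival falls in the interval iff at least 2 events occur there: P(S_2 ≤ t) = P(N ≥ 2) = 1 − P(N ≤ 1) ≈ 0.9309.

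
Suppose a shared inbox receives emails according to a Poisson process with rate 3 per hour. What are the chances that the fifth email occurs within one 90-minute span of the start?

Over the interval, μ = 3 × 1.5 = 4.5 (a 90-minute span = 1.5 hours).
The fifth arrival falls in the interval iff at least 5 events occur there: P(S_5 ≤ t) = P(N ≥ 5) = 1 − P(N ≤ 4) ≈ 0.4679.

0.4679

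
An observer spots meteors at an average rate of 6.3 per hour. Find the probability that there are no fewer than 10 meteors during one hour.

With mean μ = 6.3 per hour,
P(N ≥ 10) = 1 − P(N ≤ 9) = 1 − Σ_{j=0}^{9} e^(−μ) μ^j/j! ≈ 0.1061.

0.1061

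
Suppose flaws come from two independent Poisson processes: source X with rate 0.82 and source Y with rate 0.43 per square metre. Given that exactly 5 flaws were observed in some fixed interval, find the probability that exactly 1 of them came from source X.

0.0459

Given the total, each event is independently from source X with probability p = λ_X/(λ_X+λ_Y) = 0.82/1.25 = 0.6560.
So K ~ Binomial(5, 0.82/1.25): P(K = 1) = C(5,1) · (0.82/1.25)^1 · (0.43/1.25)^4 ≈ 0.0459.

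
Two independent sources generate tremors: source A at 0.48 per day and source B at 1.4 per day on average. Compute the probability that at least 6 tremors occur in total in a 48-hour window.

Independent Poisson processes superpose: combined rate λ = 0.48 + 1.4 = 1.88 per day.
Over the interval, μ = 1.88 × 2 = 3.76 (a 48-hour window = 2 days).
P(N ≥ 6) = 1 − P(N ≤ 5) ≈ 0.1786.

0.1786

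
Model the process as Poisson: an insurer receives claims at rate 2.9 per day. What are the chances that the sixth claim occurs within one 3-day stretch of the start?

Over the interval, μ = 2.9 × 3 = 8.7 (a 3-day stretch = 3 days).
The sixth arrival falls in the interval iff at least 6 events occur there: P(S_6 ≤ t) = P(N ≥ 6) = 1 − P(N ≤ 5) ≈ 0.8648.

0.8648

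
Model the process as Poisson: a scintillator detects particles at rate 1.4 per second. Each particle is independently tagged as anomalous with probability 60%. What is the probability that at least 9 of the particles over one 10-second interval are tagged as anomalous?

0.4631

Thinning: the particles that are tagged as anomalous themselves form a Poisson process with rate 0.6 × 1.4 = 0.84 per second.
Over the interval, μ = 0.84 × 10 = 8.4 (a 10-second interval = 10 seconds).
P(N ≥ 9) = 1 − P(N ≤ 8) ≈ 0.4631.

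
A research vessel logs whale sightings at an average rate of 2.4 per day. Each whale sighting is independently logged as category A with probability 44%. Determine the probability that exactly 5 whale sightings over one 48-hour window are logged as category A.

0.0424

Thinning: the whale sightings that are logged as category A themselves form a Poisson process with rate 0.44 × 2.4 = 1.056 per day.
Over the interval, μ = 1.056 × 2 = 2.112 (a 48-hour window = 2 days).
P(N = 5) = e^(−2.112) · 2.112^5/5! ≈ 0.0424.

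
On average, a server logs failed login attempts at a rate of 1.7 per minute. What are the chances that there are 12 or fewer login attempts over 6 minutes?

Over the interval, μ = 1.7 × 6 = 10.2 (6 minutes).
P(N ≤ 12) = Σ_{j=0}^{12} e^(−μ) μ^j/j! ≈ 0.7722.

0.7722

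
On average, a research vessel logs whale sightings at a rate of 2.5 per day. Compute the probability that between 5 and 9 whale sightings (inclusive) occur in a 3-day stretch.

0.6443

Over the interval, μ = 2.5 × 3 = 7.5 (a 3-day stretch = 3 days).
P(5 ≤ N ≤ 9) = Σ_{j=5}^{9} e^(−7.5) · 7.5^j/j! ≈ 0.6443.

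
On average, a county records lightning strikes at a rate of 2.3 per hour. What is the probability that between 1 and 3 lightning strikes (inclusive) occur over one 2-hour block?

Over the interval, μ = 2.3 × 2 = 4.6 (a 2-hour block = 2 hours).
P(1 ≤ N ≤ 3) = Σ_{j=1}^{3} e^(−4.6) · 4.6^j/j! ≈ 0.3157.

0.3157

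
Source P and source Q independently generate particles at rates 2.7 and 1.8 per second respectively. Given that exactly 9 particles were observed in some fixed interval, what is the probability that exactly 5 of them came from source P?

0.2508

Given the total, each event is independently from source P with probability p = λ_P/(λ_P+λ_Q) = 2.7/4.5 = 0.6000.
So K ~ Binomial(9, 2.7/4.5): P(K = 5) = C(9,5) · (2.7/4.5)^5 · (1.8/4.5)^4 ≈ 0.2508.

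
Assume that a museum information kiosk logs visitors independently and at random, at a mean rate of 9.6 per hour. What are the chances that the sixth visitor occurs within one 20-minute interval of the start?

0.1054

Over the interval, μ = 9.6 × 1/3 = 3.2 (a 20-minute interval = 1/3 hours).
The sixth arrival falls in the interval iff at least 6 events occur there: P(S_6 ≤ t) = P(N ≥ 6) = 1 − P(N ≤ 5) ≈ 0.1054.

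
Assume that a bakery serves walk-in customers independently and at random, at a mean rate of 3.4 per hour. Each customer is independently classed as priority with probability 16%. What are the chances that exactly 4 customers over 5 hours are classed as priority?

Thinning: the customers that are classed as priority themselves form a Poisson process with rate 0.16 × 3.4 = 0.544 per hour.
Over the interval, μ = 0.544 × 5 = 2.72 (5 hours).
P(N = 4) = e^(−2.72) · 2.72^4/4! ≈ 0.1502.

0.1502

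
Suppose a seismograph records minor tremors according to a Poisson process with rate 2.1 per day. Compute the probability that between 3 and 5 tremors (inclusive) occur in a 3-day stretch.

Over the interval, μ = 2.1 × 3 = 6.3 (a 3-day stretch = 3 days).
P(3 ≤ N ≤ 5) = Σ_{j=3}^{5} e^(−6.3) · 6.3^j/j! ≈ 0.3489.

0.3489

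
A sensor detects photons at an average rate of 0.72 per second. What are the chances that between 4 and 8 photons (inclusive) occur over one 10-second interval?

Over the interval, μ = 0.72 × 10 = 7.2 (a 10-second interval = 10 seconds).
P(4 ≤ N ≤ 8) = Σ_{j=4}^{8} e^(−7.2) · 7.2^j/j! ≈ 0.6308.

0.6308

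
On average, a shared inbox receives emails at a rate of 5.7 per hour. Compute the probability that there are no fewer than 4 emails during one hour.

0.8200

With mean μ = 5.7 per hour,
P(N ≥ 4) = 1 − P(N ≤ 3) = 1 − Σ_{j=0}^{3} e^(−μ) μ^j/j! ≈ 0.8200.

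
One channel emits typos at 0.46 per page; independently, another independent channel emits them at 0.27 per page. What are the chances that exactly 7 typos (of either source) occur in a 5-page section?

0.0445

Independent Poisson processes superpose: combined rate λ = 0.46 + 0.27 = 0.73 per page.
Over the interval, μ = 0.73 × 5 = 3.65 (a 5-page section = 5 pages).
P(N = 7) = e^(−3.65) · 3.65^7/7! ≈ 0.0445.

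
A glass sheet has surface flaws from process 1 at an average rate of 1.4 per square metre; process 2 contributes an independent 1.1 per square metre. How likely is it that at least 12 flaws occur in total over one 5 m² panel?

Independent Poisson processes superpose: combined rate λ = 1.4 + 1.1 = 2.5 per square metre.
Over the interval, μ = 2.5 × 5 = 12.5 (a 5 m² panel = 5 square metres).
P(N ≥ 12) = 1 − P(N ≤ 11) ≈ 0.5942.

0.5942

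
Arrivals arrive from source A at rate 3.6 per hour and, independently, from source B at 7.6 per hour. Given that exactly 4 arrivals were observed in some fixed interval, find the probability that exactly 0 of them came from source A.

Given the total, each event is independently from source A with probability p = λ_A/(λ_A+λ_B) = 3.6/11.2 ≈ 0.3214.
So K ~ Binomial(4, 3.6/11.2): P(K = 0) = C(4,0) · (3.6/11.2)^0 · (7.6/11.2)^4 ≈ 0.2120.

0.2120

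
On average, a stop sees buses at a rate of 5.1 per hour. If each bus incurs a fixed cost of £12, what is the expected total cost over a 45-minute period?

£45.9

E[N] = 5.1 × 0.75 = 3.825 (a 45-minute period = 0.75 hours); E[cost] = 3.825 × £12 = £45.9.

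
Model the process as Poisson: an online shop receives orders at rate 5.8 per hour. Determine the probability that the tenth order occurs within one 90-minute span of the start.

Over the interval, μ = 5.8 × 1.5 = 8.7 (a 90-minute span = 1.5 hours).
The tenth arrival falls in the interval iff at least 10 events occur there: P(S_10 ≤ t) = P(N ≥ 10) = 1 − P(N ≤ 9) ≈ 0.3731.

0.3731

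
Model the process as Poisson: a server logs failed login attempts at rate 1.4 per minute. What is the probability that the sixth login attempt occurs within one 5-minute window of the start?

Over the interval, μ = 1.4 × 5 = 7 (a 5-minute window = 5 minutes).
The sixth arrival falls in the interval iff at least 6 events occur there: P(S_6 ≤ t) = P(N ≥ 6) = 1 − P(N ≤ 5) ≈ 0.6993.

0.6993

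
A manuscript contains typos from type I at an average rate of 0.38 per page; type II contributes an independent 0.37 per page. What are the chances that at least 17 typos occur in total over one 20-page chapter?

Independent Poisson processes superpose: combined rate λ = 0.38 + 0.37 = 0.75 per page.
Over the interval, μ = 0.75 × 20 = 15 (a 20-page chapter = 20 pages).
P(N ≥ 17) = 1 − P(N ≤ 16) ≈ 0.3359.

0.3359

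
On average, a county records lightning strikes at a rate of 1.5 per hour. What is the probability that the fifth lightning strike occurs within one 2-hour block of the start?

Over the interval, μ = 1.5 × 2 = 3 (a 2-hour block = 2 hours).
The fifth arrival falls in the interval iff at least 5 events occur there: P(S_5 ≤ t) = P(N ≥ 5) = 1 − P(N ≤ 4) ≈ 0.1847.

0.1847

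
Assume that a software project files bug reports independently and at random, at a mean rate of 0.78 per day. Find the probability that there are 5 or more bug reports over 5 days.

0.3516

Over the interval, μ = 0.78 × 5 = 3.9 (5 days).
P(N ≥ 5) = 1 − P(N ≤ 4) = 1 − Σ_{j=0}^{4} e^(−μ) μ^j/j! ≈ 0.3516.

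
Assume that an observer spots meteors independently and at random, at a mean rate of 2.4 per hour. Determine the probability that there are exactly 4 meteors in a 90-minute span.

Over the interval, μ = 2.4 × 1.5 = 3.6 (a 90-minute span = 1.5 hours).
P(N = 4) = e^(−μ) μ^4/4! = e^(−3.6) · 3.6^4/24 ≈ 0.1912.

0.1912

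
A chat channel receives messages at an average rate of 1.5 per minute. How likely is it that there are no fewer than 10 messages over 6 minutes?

Over the interval, μ = 1.5 × 6 = 9 (6 minutes).
P(N ≥ 10) = 1 − P(N ≤ 9) = 1 − Σ_{j=0}^{9} e^(−μ) μ^j/j! ≈ 0.4126.

0.4126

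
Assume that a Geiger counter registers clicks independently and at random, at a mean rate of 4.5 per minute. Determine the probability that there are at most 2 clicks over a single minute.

0.1736

With mean μ = 4.5 per minute,
P(N ≤ 2) = Σ_{j=0}^{2} e^(−μ) μ^j/j! ≈ 0.1736.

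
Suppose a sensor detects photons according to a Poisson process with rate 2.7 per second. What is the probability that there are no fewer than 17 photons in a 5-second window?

Over the interval, μ = 2.7 × 5 = 13.5 (a 5-second window = 5 seconds).
P(N ≥ 17) = 1 − P(N ≤ 16) = 1 − Σ_{j=0}^{16} e^(−μ) μ^j/j! ≈ 0.2025.

0.2025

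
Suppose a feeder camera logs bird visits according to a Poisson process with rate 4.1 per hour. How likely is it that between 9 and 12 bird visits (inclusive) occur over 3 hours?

Over the interval, μ = 4.1 × 3 = 12.3 (3 hours).
P(9 ≤ N ≤ 12) = Σ_{j=9}^{12} e^(−12.3) · 12.3^j/j! ≈ 0.4054.

0.4054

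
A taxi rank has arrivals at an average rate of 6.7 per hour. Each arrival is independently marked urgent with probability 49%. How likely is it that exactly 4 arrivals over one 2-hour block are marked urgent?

Thinning: the arrivals that are marked urgent themselves form a Poisson process with rate 0.49 × 6.7 = 3.283 per hour.
Over the interval, μ = 3.283 × 2 = 6.566 (a 2-hour block = 2 hours).
P(N = 4) = e^(−6.566) · 6.566^4/4! ≈ 0.1090.

0.1090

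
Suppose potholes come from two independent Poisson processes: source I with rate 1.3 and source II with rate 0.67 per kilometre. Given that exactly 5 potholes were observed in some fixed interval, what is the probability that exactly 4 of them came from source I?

Given the total, each event is independently from source I with probability p = λ_I/(λ_I+λ_II) = 1.3/1.97 ≈ 0.6599.
So K ~ Binomial(5, 1.3/1.97): P(K = 4) = C(5,4) · (1.3/1.97)^4 · (0.67/1.97)^1 ≈ 0.3225.

0.3225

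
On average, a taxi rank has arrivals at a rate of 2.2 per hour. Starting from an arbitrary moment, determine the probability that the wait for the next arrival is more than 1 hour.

0.1108

The wait for the next event is exponential with rate λ = 2.2 per hour.
P(T > 1) = e^(−λt) = e^(−2.2 × 1) = e^(−2.2) ≈ 0.1108.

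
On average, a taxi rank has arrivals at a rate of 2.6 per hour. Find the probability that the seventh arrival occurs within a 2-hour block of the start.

Over the interval, μ = 2.6 × 2 = 5.2 (a 2-hour block = 2 hours).
The seventh arrival falls in the interval iff at least 7 events occur there: P(S_7 ≤ t) = P(N ≥ 7) = 1 − P(N ≤ 6) ≈ 0.2676.

0.2676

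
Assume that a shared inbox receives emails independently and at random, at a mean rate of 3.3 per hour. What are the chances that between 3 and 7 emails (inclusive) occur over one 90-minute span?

Over the interval, μ = 3.3 × 1.5 = 4.95 (a 90-minute span = 1.5 hours).
P(3 ≤ N ≤ 7) = Σ_{j=3}^{7} e^(−4.95) · 4.95^j/j! ≈ 0.7429.

0.7429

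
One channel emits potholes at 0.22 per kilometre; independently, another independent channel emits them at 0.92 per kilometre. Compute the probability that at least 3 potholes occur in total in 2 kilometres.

0.3987

Independent Poisson processes superpose: combined rate λ = 0.22 + 0.92 = 1.14 per kilometre.
Over the interval, μ = 1.14 × 2 = 2.28 (2 kilometres).
P(N ≥ 3) = 1 − P(N ≤ 2) ≈ 0.3987.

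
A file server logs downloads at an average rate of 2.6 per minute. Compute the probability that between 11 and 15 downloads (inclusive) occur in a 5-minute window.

Over the interval, μ = 2.6 × 5 = 13 (a 5-minute window = 5 minutes).
P(11 ≤ N ≤ 15) = Σ_{j=11}^{15} e^(−13) · 13^j/j! ≈ 0.5119.

0.5119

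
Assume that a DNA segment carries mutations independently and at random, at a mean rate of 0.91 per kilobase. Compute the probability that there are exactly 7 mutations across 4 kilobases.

0.0441

Over the interval, μ = 0.91 × 4 = 3.64 (4 kilobases).
P(N = 7) = e^(−μ) μ^7/7! = e^(−3.64) · 3.64^7/5040 ≈ 0.0441.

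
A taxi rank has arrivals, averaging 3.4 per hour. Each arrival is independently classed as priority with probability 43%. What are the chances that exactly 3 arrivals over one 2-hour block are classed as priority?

Thinning: the arrivals that are classed as priority themselves form a Poisson process with rate 0.43 × 3.4 = 1.462 per hour.
Over the interval, μ = 1.462 × 2 = 2.924 (a 2-hour block = 2 hours).
P(N = 3) = e^(−2.924) · 2.924^3/3! ≈ 0.2238.

0.2238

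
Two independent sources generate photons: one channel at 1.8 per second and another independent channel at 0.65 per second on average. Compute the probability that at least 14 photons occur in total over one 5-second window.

Independent Poisson processes superpose: combined rate λ = 1.8 + 0.65 = 2.45 per second.
Over the interval, μ = 2.45 × 5 = 12.25 (a 5-second window = 5 seconds).
P(N ≥ 14) = 1 − P(N ≤ 13) ≈ 0.3451.

0.3451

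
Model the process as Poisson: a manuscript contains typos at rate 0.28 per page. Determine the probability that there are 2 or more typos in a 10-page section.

0.7689

Over the interval, μ = 0.28 × 10 = 2.8 (a 10-page section = 10 pages).
P(N ≥ 2) = 1 − P(N ≤ 1) = 1 − Σ_{j=0}^{1} e^(−μ) μ^j/j! ≈ 0.7689.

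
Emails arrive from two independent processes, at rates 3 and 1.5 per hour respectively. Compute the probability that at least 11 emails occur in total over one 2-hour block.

Independent Poisson processes superpose: combined rate λ = 3 + 1.5 = 4.5 per hour.
Over the interval, μ = 4.5 × 2 = 9 (a 2-hour block = 2 hours).
P(N ≥ 11) = 1 − P(N ≤ 10) ≈ 0.2940.

0.2940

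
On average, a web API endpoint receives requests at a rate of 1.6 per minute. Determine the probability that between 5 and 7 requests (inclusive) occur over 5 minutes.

0.3533

Over the interval, μ = 1.6 × 5 = 8 (5 minutes).
P(5 ≤ N ≤ 7) = Σ_{j=5}^{7} e^(−8) · 8^j/j! ≈ 0.3533.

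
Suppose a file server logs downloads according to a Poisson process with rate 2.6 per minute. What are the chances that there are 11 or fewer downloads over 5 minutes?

0.3532

Over the interval, μ = 2.6 × 5 = 13 (5 minutes).
P(N ≤ 11) = Σ_{j=0}^{11} e^(−μ) μ^j/j! ≈ 0.3532.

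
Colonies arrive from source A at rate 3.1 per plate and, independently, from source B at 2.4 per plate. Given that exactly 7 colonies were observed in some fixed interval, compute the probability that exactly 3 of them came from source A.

0.2272

Given the total, each event is independently from source A with probability p = λ_A/(λ_A+λ_B) = 3.1/5.5 ≈ 0.5636.
So K ~ Binomial(7, 3.1/5.5): P(K = 3) = C(7,3) · (3.1/5.5)^3 · (2.4/5.5)^4 ≈ 0.2272.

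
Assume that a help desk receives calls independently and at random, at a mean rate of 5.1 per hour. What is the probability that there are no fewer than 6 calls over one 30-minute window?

0.0454

Over the interval, μ = 5.1 × 0.5 = 2.55 (a 30-minute window = 0.5 hours).
P(N ≥ 6) = 1 − P(N ≤ 5) = 1 − Σ_{j=0}^{5} e^(−μ) μ^j/j! ≈ 0.0454.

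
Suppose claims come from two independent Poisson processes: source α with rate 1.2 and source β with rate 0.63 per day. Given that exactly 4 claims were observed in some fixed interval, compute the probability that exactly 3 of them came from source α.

Given the total, each event is independently from source α with probability p = λ_α/(λ_α+λ_β) = 1.2/1.83 ≈ 0.6557.
So K ~ Binomial(4, 1.2/1.83): P(K = 3) = C(4,3) · (1.2/1.83)^3 · (0.63/1.83)^1 ≈ 0.3883.

0.3883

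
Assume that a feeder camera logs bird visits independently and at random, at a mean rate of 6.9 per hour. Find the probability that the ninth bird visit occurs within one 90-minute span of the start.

Over the interval, μ = 6.9 × 1.5 = 10.35 (a 90-minute span = 1.5 hours).
The ninth arrival falls in the interval iff at least 9 events occur there: P(S_9 ≤ t) = P(N ≥ 9) = 1 − P(N ≤ 8) ≈ 0.7052.

0.7052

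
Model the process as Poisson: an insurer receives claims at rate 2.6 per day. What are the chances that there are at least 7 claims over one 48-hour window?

Over the interval, μ = 2.6 × 2 = 5.2 (a 48-hour window = 2 days).
P(N ≥ 7) = 1 − P(N ≤ 6) = 1 − Σ_{j=0}^{6} e^(−μ) μ^j/j! ≈ 0.2676.

0.2676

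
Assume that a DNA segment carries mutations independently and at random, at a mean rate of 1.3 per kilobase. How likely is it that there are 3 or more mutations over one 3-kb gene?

Over the interval, μ = 1.3 × 3 = 3.9 (a 3-kb gene = 3 kilobases).
P(N ≥ 3) = 1 − P(N ≤ 2) = 1 − Σ_{j=0}^{2} e^(−μ) μ^j/j! ≈ 0.7469.

0.7469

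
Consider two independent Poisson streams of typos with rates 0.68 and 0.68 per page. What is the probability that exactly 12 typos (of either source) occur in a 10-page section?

0.1037

Independent Poisson processes superpose: combined rate λ = 0.68 + 0.68 = 1.36 per page.
Over the interval, μ = 1.36 × 10 = 13.6 (a 10-page section = 10 pages).
P(N = 12) = e^(−13.6) · 13.6^12/12! ≈ 0.1037.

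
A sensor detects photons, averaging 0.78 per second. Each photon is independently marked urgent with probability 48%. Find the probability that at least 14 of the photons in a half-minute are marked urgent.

Thinning: the photons that are marked urgent themselves form a Poisson process with rate 0.48 × 0.78 = 0.3744 per second.
Over the interval, μ = 0.3744 × 30 = 11.232 (a half-minute = 30 seconds).
P(N ≥ 14) = 1 − P(N ≤ 13) ≈ 0.2406.

0.2406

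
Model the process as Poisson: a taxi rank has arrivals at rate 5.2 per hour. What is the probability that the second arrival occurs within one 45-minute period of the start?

0.9008

Over the interval, μ = 5.2 × 0.75 = 3.9 (a 45-minute period = 0.75 hours).
The second arrival falls in the interval iff at least 2 events occur there: P(S_2 ≤ t) = P(N ≥ 2) = 1 − P(N ≤ 1) ≈ 0.9008.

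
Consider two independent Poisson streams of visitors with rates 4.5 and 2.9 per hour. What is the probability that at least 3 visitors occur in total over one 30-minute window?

Independent Poisson processes superpose: combined rate λ = 4.5 + 2.9 = 7.4 per hour.
Over the interval, μ = 7.4 × 0.5 = 3.7 (a 30-minute window = 0.5 hours).
P(N ≥ 3) = 1 − P(N ≤ 2) ≈ 0.7146.

0.7146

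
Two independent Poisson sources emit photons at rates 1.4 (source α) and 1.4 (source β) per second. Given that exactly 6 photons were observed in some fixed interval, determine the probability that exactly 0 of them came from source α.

Given the total, each event is independently from source α with probability p = λ_α/(λ_α+λ_β) = 1.4/2.8 = 0.5000.
So K ~ Binomial(6, 1.4/2.8): P(K = 0) = C(6,0) · (1.4/2.8)^0 · (1.4/2.8)^6 ≈ 0.0156.

0.0156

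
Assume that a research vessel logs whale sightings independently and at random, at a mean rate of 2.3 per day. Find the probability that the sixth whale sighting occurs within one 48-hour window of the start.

Over the interval, μ = 2.3 × 2 = 4.6 (a 48-hour window = 2 days).
The sixth arrival falls in the interval iff at least 6 events occur there: P(S_6 ≤ t) = P(N ≥ 6) = 1 − P(N ≤ 5) ≈ 0.3142.

0.3142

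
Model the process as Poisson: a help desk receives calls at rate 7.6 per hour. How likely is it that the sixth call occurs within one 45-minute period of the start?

Over the interval, μ = 7.6 × 0.75 = 5.7 (a 45-minute period = 0.75 hours).
The sixth arrival falls in the interval iff at least 6 events occur there: P(S_6 ≤ t) = P(N ≥ 6) = 1 − P(N ≤ 5) ≈ 0.5050.

0.5050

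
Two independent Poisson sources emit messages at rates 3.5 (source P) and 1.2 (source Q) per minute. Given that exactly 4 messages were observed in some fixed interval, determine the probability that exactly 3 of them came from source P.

0.4217

Given the total, each event is independently from source P with probability p = λ_P/(λ_P+λ_Q) = 3.5/4.7 ≈ 0.7447.
So K ~ Binomial(4, 3.5/4.7): P(K = 3) = C(4,3) · (3.5/4.7)^3 · (1.2/4.7)^1 ≈ 0.4217.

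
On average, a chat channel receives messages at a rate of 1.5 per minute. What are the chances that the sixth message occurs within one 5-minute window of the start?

Over the interval, μ = 1.5 × 5 = 7.5 (a 5-minute window = 5 minutes).
The sixth arrival falls in the interval iff at least 6 events occur there: P(S_6 ≤ t) = P(N ≥ 6) = 1 − P(N ≤ 5) ≈ 0.7586.

0.7586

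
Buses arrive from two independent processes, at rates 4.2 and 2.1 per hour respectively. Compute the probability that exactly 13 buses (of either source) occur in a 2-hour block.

0.1093

Independent Poisson processes superpose: combined rate λ = 4.2 + 2.1 = 6.3 per hour.
Over the interval, μ = 6.3 × 2 = 12.6 (a 2-hour block = 2 hours).
P(N = 13) = e^(−12.6) · 12.6^13/13! ≈ 0.1093.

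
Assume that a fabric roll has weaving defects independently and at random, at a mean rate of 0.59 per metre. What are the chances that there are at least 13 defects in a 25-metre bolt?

Over the interval, μ = 0.59 × 25 = 14.75 (a 25-metre bolt = 25 metres).
P(N ≥ 13) = 1 − P(N ≤ 12) = 1 − Σ_{j=0}^{12} e^(−μ) μ^j/j! ≈ 0.7112.

0.7112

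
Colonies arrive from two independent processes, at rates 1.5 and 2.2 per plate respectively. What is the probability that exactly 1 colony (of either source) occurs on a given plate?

0.0915

Independent Poisson processes superpose: combined rate λ = 1.5 + 2.2 = 3.7 per plate.
So μ = 3.7.
P(N = 1) = e^(−3.7) · 3.7^1/1! ≈ 0.0915.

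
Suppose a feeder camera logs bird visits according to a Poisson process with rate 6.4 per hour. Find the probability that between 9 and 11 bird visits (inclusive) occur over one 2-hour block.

Over the interval, μ = 6.4 × 2 = 12.8 (a 2-hour block = 2 hours).
P(9 ≤ N ≤ 11) = Σ_{j=9}^{11} e^(−12.8) · 12.8^j/j! ≈ 0.2645.

0.2645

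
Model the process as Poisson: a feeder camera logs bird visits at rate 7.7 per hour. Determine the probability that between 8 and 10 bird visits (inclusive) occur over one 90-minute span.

Over the interval, μ = 7.7 × 1.5 = 11.55 (a 90-minute span = 1.5 hours).
P(8 ≤ N ≤ 10) = Σ_{j=8}^{10} e^(−11.55) · 11.55^j/j! ≈ 0.2850.

0.2850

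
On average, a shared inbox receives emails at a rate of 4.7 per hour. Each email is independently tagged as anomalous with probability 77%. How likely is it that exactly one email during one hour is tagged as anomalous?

0.0970

Thinning: the emails that are tagged as anomalous themselves form a Poisson process with rate 0.77 × 4.7 = 3.619 per hour.
So μ = 3.619.
P(N = 1) = e^(−3.619) · 3.619^1/1! ≈ 0.0970.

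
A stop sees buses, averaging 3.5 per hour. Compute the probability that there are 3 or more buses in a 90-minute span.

Over the interval, μ = 3.5 × 1.5 = 5.25 (a 90-minute span = 1.5 hours).
P(N ≥ 3) = 1 − P(N ≤ 2) = 1 − Σ_{j=0}^{2} e^(−μ) μ^j/j! ≈ 0.8949.

0.8949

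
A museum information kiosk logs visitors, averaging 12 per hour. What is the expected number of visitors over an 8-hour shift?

E[N] = λt = 12 × 8 = 96 (an 8-hour shift = 8 hours).

96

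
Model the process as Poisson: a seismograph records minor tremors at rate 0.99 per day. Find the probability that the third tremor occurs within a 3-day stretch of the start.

0.5701

Over the interval, μ = 0.99 × 3 = 2.97 (a 3-day stretch = 3 days).
The third arrival falls in the interval iff at least 3 events occur there: P(S_3 ≤ t) = P(N ≥ 3) = 1 − P(N ≤ 2) ≈ 0.5701.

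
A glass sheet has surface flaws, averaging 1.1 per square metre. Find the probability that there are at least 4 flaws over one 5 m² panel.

0.7983

Over the interval, μ = 1.1 × 5 = 5.5 (a 5 m² panel = 5 square metres).
P(N ≥ 4) = 1 − P(N ≤ 3) = 1 − Σ_{j=0}^{3} e^(−μ) μ^j/j! ≈ 0.7983.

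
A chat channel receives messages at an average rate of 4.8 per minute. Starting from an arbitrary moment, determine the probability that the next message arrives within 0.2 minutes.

0.6171

Inter-arrival times are exponential with rate λ = 4.8 per minute.
P(T ≤ 0.2) = 1 − e^(−λt) = 1 − e^(−4.8 × 0.2) = 1 − e^(−0.96) ≈ 0.6171.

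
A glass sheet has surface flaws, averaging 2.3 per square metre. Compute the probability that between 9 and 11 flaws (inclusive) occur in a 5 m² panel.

Over the interval, μ = 2.3 × 5 = 11.5 (a 5 m² panel = 5 square metres).
P(9 ≤ N ≤ 11) = Σ_{j=9}^{11} e^(−11.5) · 11.5^j/j! ≈ 0.3292.

0.3292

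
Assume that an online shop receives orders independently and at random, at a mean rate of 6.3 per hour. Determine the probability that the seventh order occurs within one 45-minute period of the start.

Over the interval, μ = 6.3 × 0.75 = 4.725 (a 45-minute period = 0.75 hours).
The seventh arrival falls in the interval iff at least 7 events occur there: P(S_7 ≤ t) = P(N ≥ 7) = 1 − P(N ≤ 6) ≈ 0.1988.

0.1988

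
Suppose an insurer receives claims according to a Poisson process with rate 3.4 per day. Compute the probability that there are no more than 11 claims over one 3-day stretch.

0.6738

Over the interval, μ = 3.4 × 3 = 10.2 (a 3-day stretch = 3 days).
P(N ≤ 11) = Σ_{j=0}^{11} e^(−μ) μ^j/j! ≈ 0.6738.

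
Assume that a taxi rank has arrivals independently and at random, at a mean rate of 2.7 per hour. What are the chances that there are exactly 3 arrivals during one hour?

0.2205

With mean μ = 2.7 per hour,
P(N = 3) = e^(−μ) μ^3/3! = e^(−2.7) · 2.7^3/6 ≈ 0.2205.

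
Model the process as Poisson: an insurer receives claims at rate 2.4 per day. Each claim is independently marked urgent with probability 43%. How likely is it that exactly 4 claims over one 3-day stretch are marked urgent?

0.1731

Thinning: the claims that are marked urgent themselves form a Poisson process with rate 0.43 × 2.4 = 1.032 per day.
Over the interval, μ = 1.032 × 3 = 3.096 (a 3-day stretch = 3 days).
P(N = 4) = e^(−3.096) · 3.096^4/4! ≈ 0.1731.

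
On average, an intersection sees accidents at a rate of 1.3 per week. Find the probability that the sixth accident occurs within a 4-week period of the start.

Over the interval, μ = 1.3 × 4 = 5.2 (a 4-week period = 4 weeks).
The sixth arrival falls in the interval iff at least 6 events occur there: P(S_6 ≤ t) = P(N ≥ 6) = 1 − P(N ≤ 5) ≈ 0.4191.

0.4191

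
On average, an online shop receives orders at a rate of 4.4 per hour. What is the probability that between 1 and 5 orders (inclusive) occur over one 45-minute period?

0.8460

Over the interval, μ = 4.4 × 0.75 = 3.3 (a 45-minute period = 0.75 hours).
P(1 ≤ N ≤ 5) = Σ_{j=1}^{5} e^(−3.3) · 3.3^j/j! ≈ 0.8460.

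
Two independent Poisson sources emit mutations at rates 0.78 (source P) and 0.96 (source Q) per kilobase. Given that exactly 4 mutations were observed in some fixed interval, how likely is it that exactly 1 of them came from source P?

Given the total, each event is independently from source P with probability p = λ_P/(λ_P+λ_Q) = 0.78/1.74 ≈ 0.4483.
So K ~ Binomial(4, 0.78/1.74): P(K = 1) = C(4,1) · (0.78/1.74)^1 · (0.96/1.74)^3 ≈ 0.3011.

0.3011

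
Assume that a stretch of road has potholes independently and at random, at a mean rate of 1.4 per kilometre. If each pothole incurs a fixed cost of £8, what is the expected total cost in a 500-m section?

E[N] = 1.4 × 0.5 = 0.7 (a 500-m section = 0.5 kilometres); E[cost] = 0.7 × £8 = £5.6.

£5.6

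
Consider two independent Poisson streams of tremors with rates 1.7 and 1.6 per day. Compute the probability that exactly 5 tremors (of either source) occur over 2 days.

Independent Poisson processes superpose: combined rate λ = 1.7 + 1.6 = 3.3 per day.
Over the interval, μ = 3.3 × 2 = 6.6 (2 days).
P(N = 5) = e^(−6.6) · 6.6^5/5! ≈ 0.1420.

0.1420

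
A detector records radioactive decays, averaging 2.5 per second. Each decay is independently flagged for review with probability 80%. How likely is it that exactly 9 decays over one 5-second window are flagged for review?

0.1251

Thinning: the decays that are flagged for review themselves form a Poisson process with rate 0.8 × 2.5 = 2 per second.
Over the interval, μ = 2 × 5 = 10 (a 5-second window = 5 seconds).
P(N = 9) = e^(−10) · 10^9/9! ≈ 0.1251.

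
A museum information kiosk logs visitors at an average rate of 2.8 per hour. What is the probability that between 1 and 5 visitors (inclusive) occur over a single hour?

With mean μ = 2.8 per hour,
P(1 ≤ N ≤ 5) = Σ_{j=1}^{5} e^(−2.8) · 2.8^j/j! ≈ 0.8741.

0.8741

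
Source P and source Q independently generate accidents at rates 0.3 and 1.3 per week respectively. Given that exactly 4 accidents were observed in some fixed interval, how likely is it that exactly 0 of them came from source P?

Given the total, each event is independently from source P with probability p = λ_P/(λ_P+λ_Q) = 0.3/1.6 = 0.1875.
So K ~ Binomial(4, 0.3/1.6): P(K = 0) = C(4,0) · (0.3/1.6)^0 · (1.3/1.6)^4 ≈ 0.4358.

0.4358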